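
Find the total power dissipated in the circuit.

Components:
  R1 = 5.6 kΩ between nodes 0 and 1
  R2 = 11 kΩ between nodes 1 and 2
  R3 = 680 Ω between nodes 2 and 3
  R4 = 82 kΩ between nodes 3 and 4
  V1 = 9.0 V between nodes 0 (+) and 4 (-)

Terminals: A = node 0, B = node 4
Nodal analysis, taking node 4 as the 0 V reference.
Source V1 fixes V_0 = 9 V.
KCL at each unknown node (sum of currents leaving = 0; resistances in Ω):
  Node 1: (V_1 - 9)/5600 + (V_1 - V_2)/11000 = 0
  Node 2: (V_2 - V_1)/11000 + (V_2 - V_3)/680 = 0
  Node 3: (V_3 - V_2)/680 + (V_3 - 0)/82000 = 0
Collecting terms (coefficients in siemens):
  0.0002695·V_1 - 0.00009091·V_2 = 0.001607
  0.001561·V_2 - 0.00009091·V_1 - 0.001471·V_3 = 0
  0.001483·V_3 - 0.001471·V_2 = 0
Solving these 3 simultaneous equations (Gaussian elimination) gives:
  V_1 = 8.492 V, V_2 = 7.495 V, V_3 = 7.434 V
Power in each resistor, P = (ΔV)²/R:
  P_R1 = (9 - 8.492)²/5600 = 0.00004602 W
  P_R2 = (8.492 - 7.495)²/11000 = 0.0000904 W
  P_R3 = (7.495 - 7.434)²/680 = 0.000005588 W
  P_R4 = (7.434 - 0)²/82000 = 0.0006739 W
P_total = P_R1 + P_R2 + P_R3 + P_R4 = 0.0008159 W

Final answer: 0.0008159 W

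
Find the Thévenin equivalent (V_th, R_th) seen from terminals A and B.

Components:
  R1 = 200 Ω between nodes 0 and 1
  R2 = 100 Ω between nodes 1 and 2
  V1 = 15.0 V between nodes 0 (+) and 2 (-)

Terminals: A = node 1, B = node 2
Step 1 — V_th is the open-circuit voltage V_A - V_B (nothing connected across the terminals).
Nodal analysis, taking node 2 as the 0 V reference.
Source V1 fixes V_0 = 15 V.
KCL at each unknown node (sum of currents leaving = 0; resistances in Ω):
  Node 1: (V_1 - 15)/200 + (V_1 - 0)/100 = 0
Collecting terms: 0.015 × V_1 = 0.075  =>  V_1 = 5 V
V_th = V_1 - V_2 = 5 - 0 = 5 V
Step 2 — R_th: zero the source — replace V1 by a short circuit (node 2 merges into node 0) — and find the resistance seen between A (node 1) and B (node 0).
Reduce the network between node 1 (A) and node 0 (B) by series/parallel combination:
  Rp1 = R1 ‖ R2 (parallel, both between nodes 0 and 1) = 1/(1/200 + 1/100) = 66.67 Ω
R_th = 66.67 Ω

Final answer: V_th = 5 V, R_th = 66.67 Ω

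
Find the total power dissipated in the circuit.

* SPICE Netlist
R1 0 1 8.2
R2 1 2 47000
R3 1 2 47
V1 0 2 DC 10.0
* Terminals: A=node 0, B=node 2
Nodal analysis, taking node 2 as the 0 V reference.
Source V1 fixes V_0 = 10 V.
KCL at each unknown node (sum of currents leaving = 0; resistances in Ω):
  Node 1: (V_1 - 10)/8.2 + (V_1 - 0)/47000 + (V_1 - 0)/47 = 0
Collecting terms: 0.1432 × V_1 = 1.22  =>  V_1 = 8.513 V
Power in each resistor, P = (ΔV)²/R:
  P_R1 = (10 - 8.513)²/8.2 = 0.2696 W
  P_R2 = (8.513 - 0)²/47000 = 0.001542 W
  P_R3 = (8.513 - 0)²/47 = 1.542 W
P_total = P_R1 + P_R2 + P_R3 = 1.813 W

Final answer: 1.813 W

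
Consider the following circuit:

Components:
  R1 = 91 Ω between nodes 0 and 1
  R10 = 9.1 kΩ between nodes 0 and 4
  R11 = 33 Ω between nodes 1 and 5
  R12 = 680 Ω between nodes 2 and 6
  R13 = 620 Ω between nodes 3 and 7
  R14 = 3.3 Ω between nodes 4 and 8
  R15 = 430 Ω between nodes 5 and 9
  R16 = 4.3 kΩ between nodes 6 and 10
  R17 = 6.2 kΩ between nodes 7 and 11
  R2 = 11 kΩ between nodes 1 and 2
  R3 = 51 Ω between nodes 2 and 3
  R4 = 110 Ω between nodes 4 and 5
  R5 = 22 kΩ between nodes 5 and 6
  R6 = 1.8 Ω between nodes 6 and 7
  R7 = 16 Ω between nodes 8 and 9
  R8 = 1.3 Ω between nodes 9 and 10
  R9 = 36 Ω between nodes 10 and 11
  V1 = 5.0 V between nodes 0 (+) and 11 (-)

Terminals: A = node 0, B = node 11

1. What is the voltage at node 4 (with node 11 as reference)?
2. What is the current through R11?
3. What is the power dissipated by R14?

Nodal analysis, taking node 11 as the 0 V reference.
Source V1 fixes V_0 = 5 V.
KCL at each unknown node (sum of currents leaving = 0; resistances in Ω):
  Node 1: (V_1 - 5)/91 + (V_1 - V_2)/11000 + (V_1 - V_5)/33 = 0
  Node 2: (V_2 - V_1)/11000 + (V_2 - V_3)/51 + (V_2 - V_6)/680 = 0
  Node 3: (V_3 - V_2)/51 + (V_3 - V_7)/620 = 0
  Node 4: (V_4 - V_5)/110 + (V_4 - 5)/9100 + (V_4 - V_8)/3.3 = 0
  Node 5: (V_5 - V_4)/110 + (V_5 - V_6)/22000 + (V_5 - V_1)/33 + (V_5 - V_9)/430 = 0
  Node 6: (V_6 - V_5)/22000 + (V_6 - V_7)/1.8 + (V_6 - V_2)/680 + (V_6 - V_10)/4300 = 0
  Node 7: (V_7 - V_6)/1.8 + (V_7 - V_3)/620 + (V_7 - 0)/6200 = 0
  Node 8: (V_8 - V_9)/16 + (V_8 - V_4)/3.3 = 0
  Node 9: (V_9 - V_8)/16 + (V_9 - V_10)/1.3 + (V_9 - V_5)/430 = 0
  Node 10: (V_10 - V_9)/1.3 + (V_10 - 0)/36 + (V_10 - V_6)/4300 = 0
Collecting terms (coefficients in siemens):
  0.04138·V_1 - 0.00009091·V_2 - 0.0303·V_5 = 0.05495
  0.02117·V_2 - 0.00009091·V_1 - 0.01961·V_3 - 0.001471·V_6 = 0
  0.02122·V_3 - 0.01961·V_2 - 0.001613·V_7 = 0
  0.3122·V_4 - 0.009091·V_5 - 0.303·V_8 = 0.0005495
  0.04176·V_5 - 0.0303·V_1 - 0.009091·V_4 - 0.00004545·V_6 - 0.002326·V_9 = 0
  0.5573·V_6 - 0.001471·V_2 - 0.00004545·V_5 - 0.5556·V_7 - 0.0002326·V_10 = 0
  0.5573·V_7 - 0.001613·V_3 - 0.5556·V_6 = 0
  0.3655·V_8 - 0.303·V_4 - 0.0625·V_9 = 0
  0.8341·V_9 - 0.002326·V_5 - 0.0625·V_8 - 0.7692·V_10 = 0
  0.7972·V_10 - 0.0002326·V_6 - 0.7692·V_9 = 0
Solving these 10 simultaneous equations (Gaussian elimination) gives:
  V_1 = 3.249 V, V_2 = 1.143 V, V_3 = 1.138 V, V_4 = 1.017 V
  V_5 = 2.621 V, V_6 = 1.079 V, V_7 = 1.079 V, V_8 = 0.9676 V
  V_9 = 0.7274 V, V_10 = 0.7021 V
Part 1:
  Read off the nodal solution: V_4 = 1.017 V
Part 2:
  I_R11 = (V_1 - V_5)/R11 = (3.249 - 2.621)/33 = 0.01905 A
  Magnitude: I_R11 = 0.01905 A
Part 3:
  I_R14 = (V_4 - V_8)/R14 = (1.017 - 0.9676)/3.3 = 0.01501 A
  P_R14 = I_R14² × R14 = (0.01501)² × 3.3 = 0.0007439 W

Final answers:
1. V_4 = 1.017 V
2. I_R11 = 0.01905 A
3. P_R14 = 0.0007439 W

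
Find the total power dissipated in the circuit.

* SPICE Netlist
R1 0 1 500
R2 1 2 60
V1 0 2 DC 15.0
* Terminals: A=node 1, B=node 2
Nodal analysis, taking node 2 as the 0 V reference.
Source V1 fixes V_0 = 15 V.
KCL at each unknown node (sum of currents leaving = 0; resistances in Ω):
  Node 1: (V_1 - 15)/500 + (V_1 - 0)/60 = 0
Collecting terms: 0.01867 × V_1 = 0.03  =>  V_1 = 1.607 V
Power in each resistor, P = (ΔV)²/R:
  P_R1 = (15 - 1.607)²/500 = 0.3587 W
  P_R2 = (1.607 - 0)²/60 = 0.04305 W
P_total = P_R1 + P_R2 = 0.4018 W

Final answer: 0.4018 W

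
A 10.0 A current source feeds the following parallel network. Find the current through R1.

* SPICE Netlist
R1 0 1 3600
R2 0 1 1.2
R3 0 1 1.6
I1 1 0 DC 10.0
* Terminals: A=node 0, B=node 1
All resistors sit directly between nodes 0 and 1, so they are in parallel and share one voltage V; the full source current 10 A splits among them.
1/R_par = 1/3600 + 1/1.2 + 1/1.6 = 1.459 S  =>  R_par = 0.6856 Ω
V = I × R_par = 10 × 0.6856 = 6.856 V
I_R1 = V/R1 = 6.856/3600 = 0.001904 A

Final answer: 0.001904 A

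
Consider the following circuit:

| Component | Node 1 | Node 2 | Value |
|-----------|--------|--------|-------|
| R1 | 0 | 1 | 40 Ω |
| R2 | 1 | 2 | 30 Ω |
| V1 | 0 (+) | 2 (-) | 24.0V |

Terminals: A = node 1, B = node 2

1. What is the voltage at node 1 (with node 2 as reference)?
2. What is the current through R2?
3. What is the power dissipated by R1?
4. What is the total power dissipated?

Nodal analysis, taking node 2 as the 0 V reference.
Source V1 fixes V_0 = 24 V.
KCL at each unknown node (sum of currents leaving = 0; resistances in Ω):
  Node 1: (V_1 - 24)/40 + (V_1 - 0)/30 = 0
Collecting terms: 0.05833 × V_1 = 0.6  =>  V_1 = 10.29 V
Part 1:
  Read off the nodal solution: V_1 = 10.29 V
Part 2:
  I_R2 = (V_1 - V_2)/R2 = (10.29 - 0)/30 = 0.3429 A
  Magnitude: I_R2 = 0.3429 A
Part 3:
  I_R1 = (V_0 - V_1)/R1 = (24 - 10.29)/40 = 0.3429 A
  P_R1 = I_R1² × R1 = (0.3429)² × 40 = 4.702 W
Part 4:
  Power in each resistor, P = (ΔV)²/R:
    P_R1 = (24 - 10.29)²/40 = 4.702 W
    P_R2 = (10.29 - 0)²/30 = 3.527 W
  P_total = P_R1 + P_R2 = 8.229 W

Final answers:
1. V_1 = 10.29 V
2. I_R2 = 0.3429 A
3. P_R1 = 4.702 W
4. P_total = 8.229 W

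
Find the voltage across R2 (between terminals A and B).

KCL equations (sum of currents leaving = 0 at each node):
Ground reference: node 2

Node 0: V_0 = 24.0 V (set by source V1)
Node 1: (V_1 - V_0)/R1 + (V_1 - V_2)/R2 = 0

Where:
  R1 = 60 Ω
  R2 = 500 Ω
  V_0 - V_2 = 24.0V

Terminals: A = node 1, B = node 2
R1 and R2 are in series across V1 (node 0 → node 1 → node 2), and the output A–B is taken across R2, so this is a voltage divider.
Series current: I = V1/(R1 + R2) = 24/(60 + 500) = 24/560 = 0.04286 A
V_R2 = I × R2 = V1 × R2/(R1 + R2) = 24 × 500/560 = 21.43 V

Final answer: 21.43 V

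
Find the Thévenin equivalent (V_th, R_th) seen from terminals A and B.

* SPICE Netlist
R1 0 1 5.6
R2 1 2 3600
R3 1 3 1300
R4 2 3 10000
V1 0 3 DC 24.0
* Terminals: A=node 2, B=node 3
Step 1 — V_th is the open-circuit voltage V_A - V_B (nothing connected across the terminals).
Nodal analysis, taking node 3 as the 0 V reference.
Source V1 fixes V_0 = 24 V.
KCL at each unknown node (sum of currents leaving = 0; resistances in Ω):
  Node 1: (V_1 - 24)/5.6 + (V_1 - V_2)/3600 + (V_1 - 0)/1300 = 0
  Node 2: (V_2 - V_1)/3600 + (V_2 - 0)/10000 = 0
Collecting terms (coefficients in siemens):
  0.1796·V_1 - 0.0002778·V_2 = 4.286
  0.0003778·V_2 - 0.0002778·V_1 = 0
Determinant D = (0.1796)(0.0003778) - (-0.0002778)(-0.0002778) = 0.00006778
V_1 = [(4.286)(0.0003778) - (-0.0002778)(0)]/D = 23.89 V
V_2 = [(0.1796)(0) - (4.286)(-0.0002778)]/D = 17.56 V
V_th = V_2 - V_3 = 17.56 - 0 = 17.56 V
Step 2 — R_th: zero the source — replace V1 by a short circuit (node 3 merges into node 0) — and find the resistance seen between A (node 2) and B (node 0).
Reduce the network between node 2 (A) and node 0 (B) by series/parallel combination:
  Rp1 = R1 ‖ R3 (parallel, both between nodes 0 and 1) = 1/(1/5.6 + 1/1300) = 5.576 Ω
  Rs1 = R2 + Rp1 (series, joined only at node 1) = 3600 + 5.576 = 3606 Ω
  Rp2 = R4 ‖ Rs1 (parallel, both between nodes 0 and 2) = 1/(1/10000 + 1/3606) = 2650 Ω
R_th = 2.65 kΩ

Final answer: V_th = 17.56 V, R_th = 2.65 kΩ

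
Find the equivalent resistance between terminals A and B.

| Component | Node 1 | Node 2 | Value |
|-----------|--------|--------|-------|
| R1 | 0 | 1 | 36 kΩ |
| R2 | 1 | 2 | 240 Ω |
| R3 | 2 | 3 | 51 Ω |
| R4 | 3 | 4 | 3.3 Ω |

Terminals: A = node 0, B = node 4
Reduce the network between node 0 (A) and node 4 (B) by series/parallel combination:
  Rs1 = R1 + R2 (series, joined only at node 1) = 36000 + 240 = 36240 Ω
  Rs2 = R3 + Rs1 (series, joined only at node 2) = 51 + 36240 = 36290 Ω
  Rs3 = R4 + Rs2 (series, joined only at node 3) = 3.3 + 36290 = 36290 Ω
R_eq = 36.29 kΩ

Final answer: 36.29 kΩ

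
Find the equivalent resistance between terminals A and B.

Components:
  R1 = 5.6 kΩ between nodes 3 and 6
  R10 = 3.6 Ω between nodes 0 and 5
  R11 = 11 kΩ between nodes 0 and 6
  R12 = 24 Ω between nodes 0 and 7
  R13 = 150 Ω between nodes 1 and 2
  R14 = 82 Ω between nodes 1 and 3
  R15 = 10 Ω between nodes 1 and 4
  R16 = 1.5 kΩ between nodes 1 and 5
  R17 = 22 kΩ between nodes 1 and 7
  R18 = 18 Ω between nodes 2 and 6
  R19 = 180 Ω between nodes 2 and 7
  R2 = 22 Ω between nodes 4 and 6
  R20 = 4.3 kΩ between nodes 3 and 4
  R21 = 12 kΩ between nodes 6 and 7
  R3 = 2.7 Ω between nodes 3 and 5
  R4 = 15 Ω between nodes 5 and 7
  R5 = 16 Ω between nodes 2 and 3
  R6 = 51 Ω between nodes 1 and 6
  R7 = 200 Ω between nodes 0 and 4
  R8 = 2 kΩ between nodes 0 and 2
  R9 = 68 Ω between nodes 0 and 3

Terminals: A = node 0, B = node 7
The network is not a plain series/parallel combination. Inject a 1 A test current into terminal A (node 0) and return it from terminal B (node 7); then R_eq = V_A / (1 A).
Nodal analysis, taking node 7 as the 0 V reference.
Current source I_test pushes 1 A into node 0 and draws it out of node 7.
KCL at each unknown node (sum of currents leaving = 0; resistances in Ω):
  Node 0: (V_0 - V_4)/200 + (V_0 - V_2)/2000 + (V_0 - V_3)/68 + (V_0 - V_5)/3.6 + (V_0 - V_6)/11000 + (V_0 - 0)/24 - 1 = 0
  Node 1: (V_1 - V_6)/51 + (V_1 - V_2)/150 + (V_1 - V_3)/82 + (V_1 - V_4)/10 + (V_1 - V_5)/1500 + (V_1 - 0)/22000 = 0
  Node 2: (V_2 - V_0)/2000 + (V_2 - V_1)/150 + (V_2 - V_3)/16 + (V_2 - V_6)/18 + (V_2 - 0)/180 = 0
  Node 3: (V_3 - V_0)/68 + (V_3 - V_1)/82 + (V_3 - V_2)/16 + (V_3 - V_6)/5600 + (V_3 - V_5)/2.7 + (V_3 - V_4)/4300 = 0
  Node 4: (V_4 - V_0)/200 + (V_4 - V_1)/10 + (V_4 - V_3)/4300 + (V_4 - V_6)/22 = 0
  Node 5: (V_5 - V_0)/3.6 + (V_5 - V_1)/1500 + (V_5 - V_3)/2.7 + (V_5 - 0)/15 = 0
  Node 6: (V_6 - V_0)/11000 + (V_6 - V_1)/51 + (V_6 - V_2)/18 + (V_6 - V_3)/5600 + (V_6 - V_4)/22 + (V_6 - 0)/12000 = 0
Collecting terms (coefficients in siemens):
  0.3397·V_0 - 0.0005·V_2 - 0.01471·V_3 - 0.005·V_4 - 0.2778·V_5 - 0.00009091·V_6 = 1
  0.1392·V_1 - 0.006667·V_2 - 0.0122·V_3 - 0.1·V_4 - 0.0006667·V_5 - 0.01961·V_6 = 0
  0.1308·V_2 - 0.0005·V_0 - 0.006667·V_1 - 0.0625·V_3 - 0.05556·V_6 = 0
  0.4602·V_3 - 0.01471·V_0 - 0.0122·V_1 - 0.0625·V_2 - 0.0002326·V_4 - 0.3704·V_5 - 0.0001786·V_6 = 0
  0.1507·V_4 - 0.005·V_0 - 0.1·V_1 - 0.0002326·V_3 - 0.04545·V_6 = 0
  0.7155·V_5 - 0.2778·V_0 - 0.0006667·V_1 - 0.3704·V_3 = 0
  0.121·V_6 - 0.00009091·V_0 - 0.01961·V_1 - 0.05556·V_2 - 0.0001786·V_3 - 0.04545·V_4 = 0
Solving these 7 simultaneous equations (Gaussian elimination) gives:
  V_0 = 10.03 V, V_1 = 7.915 V, V_2 = 7.606 V, V_3 = 8.075 V
  V_4 = 7.945 V, V_5 = 8.082 V, V_6 = 7.781 V
R_eq = V_0 / 1 A = 10.03 Ω

Final answer: 10.03 Ω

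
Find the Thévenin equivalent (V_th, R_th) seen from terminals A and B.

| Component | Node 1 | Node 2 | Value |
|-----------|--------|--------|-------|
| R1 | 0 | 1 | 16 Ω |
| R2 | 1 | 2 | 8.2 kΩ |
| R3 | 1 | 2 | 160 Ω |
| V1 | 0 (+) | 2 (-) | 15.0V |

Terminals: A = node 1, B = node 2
Step 1 — V_th is the open-circuit voltage V_A - V_B (nothing connected across the terminals).
Nodal analysis, taking node 2 as the 0 V reference.
Source V1 fixes V_0 = 15 V.
KCL at each unknown node (sum of currents leaving = 0; resistances in Ω):
  Node 1: (V_1 - 15)/16 + (V_1 - 0)/8200 + (V_1 - 0)/160 = 0
Collecting terms: 0.06887 × V_1 = 0.9375  =>  V_1 = 13.61 V
V_th = V_1 - V_2 = 13.61 - 0 = 13.61 V
Step 2 — R_th: zero the source — replace V1 by a short circuit (node 2 merges into node 0) — and find the resistance seen between A (node 1) and B (node 0).
Reduce the network between node 1 (A) and node 0 (B) by series/parallel combination:
  Rp1 = R1 ‖ R2 ‖ R3 (parallel, all between nodes 0 and 1) = 1/(1/16 + 1/8200 + 1/160) = 14.52 Ω
R_th = 14.52 Ω

Final answer: V_th = 13.61 V, R_th = 14.52 Ω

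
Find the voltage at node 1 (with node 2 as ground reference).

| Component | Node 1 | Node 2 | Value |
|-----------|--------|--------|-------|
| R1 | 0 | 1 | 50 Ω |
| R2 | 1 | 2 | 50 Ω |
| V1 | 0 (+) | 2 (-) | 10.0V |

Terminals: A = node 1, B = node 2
Nodal analysis, taking node 2 as the 0 V reference.
Source V1 fixes V_0 = 10 V.
KCL at each unknown node (sum of currents leaving = 0; resistances in Ω):
  Node 1: (V_1 - 10)/50 + (V_1 - 0)/50 = 0
Collecting terms: 0.04 × V_1 = 0.2  =>  V_1 = 5 V
The requested potential is V_1 = 5 V.

Final answer: V_1 = 5 V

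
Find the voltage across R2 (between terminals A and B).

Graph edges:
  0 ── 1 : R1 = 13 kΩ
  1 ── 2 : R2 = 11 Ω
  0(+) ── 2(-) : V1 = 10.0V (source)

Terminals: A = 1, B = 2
R1 and R2 are in series across V1 (node 0 → node 1 → node 2), and the output A–B is taken across R2, so this is a voltage divider.
Series current: I = V1/(R1 + R2) = 10/(13000 + 11) = 10/13010 = 0.0007686 A
V_R2 = I × R2 = V1 × R2/(R1 + R2) = 10 × 11/13010 = 0.008454 V

Final answer: 0.008454 V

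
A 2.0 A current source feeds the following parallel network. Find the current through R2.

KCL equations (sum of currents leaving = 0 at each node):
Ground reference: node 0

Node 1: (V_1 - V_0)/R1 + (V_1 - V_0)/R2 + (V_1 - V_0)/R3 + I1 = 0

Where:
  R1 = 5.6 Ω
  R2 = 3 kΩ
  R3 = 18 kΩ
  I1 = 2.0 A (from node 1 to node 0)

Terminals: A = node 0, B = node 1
All resistors sit directly between nodes 0 and 1, so they are in parallel and share one voltage V; the full source current 2 A splits among them.
1/R_par = 1/5.6 + 1/3000 + 1/18000 = 0.179 S  =>  R_par = 5.588 Ω
V = I × R_par = 2 × 5.588 = 11.18 V
I_R2 = V/R2 = 11.18/3000 = 0.003725 A

Final answer: 0.003725 A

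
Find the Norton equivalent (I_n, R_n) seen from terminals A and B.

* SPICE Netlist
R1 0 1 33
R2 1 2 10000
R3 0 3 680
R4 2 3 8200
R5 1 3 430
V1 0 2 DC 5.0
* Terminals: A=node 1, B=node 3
Find the Thévenin equivalent first; then I_n = V_th/R_th and R_n = R_th.
Step 1 — V_th is the open-circuit voltage V_A - V_B (nothing connected across the terminals).
Nodal analysis, taking node 2 as the 0 V reference.
Source V1 fixes V_0 = 5 V.
KCL at each unknown node (sum of currents leaving = 0; resistances in Ω):
  Node 1: (V_1 - 5)/33 + (V_1 - 0)/10000 + (V_1 - V_3)/430 = 0
  Node 3: (V_3 - 5)/680 + (V_3 - 0)/8200 + (V_3 - V_1)/430 = 0
Collecting terms (coefficients in siemens):
  0.03273·V_1 - 0.002326·V_3 = 0.1515
  0.003918·V_3 - 0.002326·V_1 = 0.007353
Determinant D = (0.03273)(0.003918) - (-0.002326)(-0.002326) = 0.0001228
V_1 = [(0.1515)(0.003918) - (-0.002326)(0.007353)]/D = 4.973 V
V_3 = [(0.03273)(0.007353) - (0.1515)(-0.002326)]/D = 4.828 V
V_th = V_1 - V_3 = 4.973 - 4.828 = 0.1444 V
Step 2 — R_th: zero the source — replace V1 by a short circuit (node 2 merges into node 0) — and find the resistance seen between A (node 1) and B (node 3).
Reduce the network between node 1 (A) and node 3 (B) by series/parallel combination:
  Rp1 = R1 ‖ R2 (parallel, both between nodes 0 and 1) = 1/(1/33 + 1/10000) = 32.89 Ω
  Rp2 = R3 ‖ R4 (parallel, both between nodes 0 and 3) = 1/(1/680 + 1/8200) = 627.9 Ω
  Rs1 = Rp1 + Rp2 (series, joined only at node 0) = 32.89 + 627.9 = 660.8 Ω
  Rp3 = R5 ‖ Rs1 (parallel, both between nodes 1 and 3) = 1/(1/430 + 1/660.8) = 260.5 Ω
R_th = 260.5 Ω
I_n = V_th/R_th = 0.1444/260.5 = 0.0005545 A, and R_n = R_th = 260.5 Ω

Final answer: I_n = 0.0005545 A, R_n = 260.5 Ω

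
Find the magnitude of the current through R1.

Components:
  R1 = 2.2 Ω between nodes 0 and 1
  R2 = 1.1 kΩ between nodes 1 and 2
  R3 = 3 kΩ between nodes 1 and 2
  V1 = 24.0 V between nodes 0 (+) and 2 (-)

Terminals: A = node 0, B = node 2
Nodal analysis, taking node 2 as the 0 V reference.
Source V1 fixes V_0 = 24 V.
KCL at each unknown node (sum of currents leaving = 0; resistances in Ω):
  Node 1: (V_1 - 24)/2.2 + (V_1 - 0)/1100 + (V_1 - 0)/3000 = 0
Collecting terms: 0.4558 × V_1 = 10.91  =>  V_1 = 23.93 V
I_R1 = (V_0 - V_1)/R1 = (24 - 23.93)/2.2 = 0.02974 A
|I_R1| = 0.02974 A

Final answer: |I_R1| = 0.02974 A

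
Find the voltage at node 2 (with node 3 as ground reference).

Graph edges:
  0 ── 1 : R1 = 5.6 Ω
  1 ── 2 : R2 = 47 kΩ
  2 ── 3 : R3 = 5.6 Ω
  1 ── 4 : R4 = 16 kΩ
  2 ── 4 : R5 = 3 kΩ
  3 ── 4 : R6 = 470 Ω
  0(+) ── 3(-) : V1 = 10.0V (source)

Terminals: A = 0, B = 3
Nodal analysis, taking node 3 as the 0 V reference.
Source V1 fixes V_0 = 10 V.
KCL at each unknown node (sum of currents leaving = 0; resistances in Ω):
  Node 1: (V_1 - 10)/5.6 + (V_1 - V_2)/47000 + (V_1 - V_4)/16000 = 0
  Node 2: (V_2 - V_1)/47000 + (V_2 - 0)/5.6 + (V_2 - V_4)/3000 = 0
  Node 4: (V_4 - V_1)/16000 + (V_4 - V_2)/3000 + (V_4 - 0)/470 = 0
Collecting terms (coefficients in siemens):
  0.1787·V_1 - 0.00002128·V_2 - 0.0000625·V_4 = 1.786
  0.1789·V_2 - 0.00002128·V_1 - 0.0003333·V_4 = 0
  0.002523·V_4 - 0.0000625·V_1 - 0.0003333·V_2 = 0
Solving these 3 simultaneous equations (Gaussian elimination) gives:
  V_1 = 9.995 V, V_2 = 0.00165 V, V_4 = 0.2478 V
The requested potential is V_2 = 0.00165 V.

Final answer: V_2 = 0.00165 V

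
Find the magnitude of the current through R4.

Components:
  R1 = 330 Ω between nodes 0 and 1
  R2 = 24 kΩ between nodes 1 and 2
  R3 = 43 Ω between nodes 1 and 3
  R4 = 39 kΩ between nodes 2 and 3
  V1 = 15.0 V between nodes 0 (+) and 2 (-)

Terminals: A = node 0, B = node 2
Nodal analysis, taking node 2 as the 0 V reference.
Source V1 fixes V_0 = 15 V.
KCL at each unknown node (sum of currents leaving = 0; resistances in Ω):
  Node 1: (V_1 - 15)/330 + (V_1 - 0)/24000 + (V_1 - V_3)/43 = 0
  Node 3: (V_3 - V_1)/43 + (V_3 - 0)/39000 = 0
Collecting terms (coefficients in siemens):
  0.02633·V_1 - 0.02326·V_3 = 0.04545
  0.02328·V_3 - 0.02326·V_1 = 0
Determinant D = (0.02633)(0.02328) - (-0.02326)(-0.02326) = 0.00007212
V_1 = [(0.04545)(0.02328) - (-0.02326)(0)]/D = 14.67 V
V_3 = [(0.02633)(0) - (0.04545)(-0.02326)]/D = 14.66 V
I_R4 = (V_2 - V_3)/R4 = (0 - 14.66)/39000 = -0.0003758 A
|I_R4| = 0.0003758 A

Final answer: |I_R4| = 0.0003758 A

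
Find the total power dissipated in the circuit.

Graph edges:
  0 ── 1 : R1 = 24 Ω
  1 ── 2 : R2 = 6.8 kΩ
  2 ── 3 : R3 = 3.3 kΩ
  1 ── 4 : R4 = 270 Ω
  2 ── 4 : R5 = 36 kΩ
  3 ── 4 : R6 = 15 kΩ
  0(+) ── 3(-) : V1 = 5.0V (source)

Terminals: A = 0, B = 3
Nodal analysis, taking node 3 as the 0 V reference.
Source V1 fixes V_0 = 5 V.
KCL at each unknown node (sum of currents leaving = 0; resistances in Ω):
  Node 1: (V_1 - 5)/24 + (V_1 - V_2)/6800 + (V_1 - V_4)/270 = 0
  Node 2: (V_2 - V_1)/6800 + (V_2 - 0)/3300 + (V_2 - V_4)/36000 = 0
  Node 4: (V_4 - V_1)/270 + (V_4 - V_2)/36000 + (V_4 - 0)/15000 = 0
Collecting terms (coefficients in siemens):
  0.04552·V_1 - 0.0001471·V_2 - 0.003704·V_4 = 0.2083
  0.0004779·V_2 - 0.0001471·V_1 - 0.00002778·V_4 = 0
  0.003798·V_4 - 0.003704·V_1 - 0.00002778·V_2 = 0
Solving these 3 simultaneous equations (Gaussian elimination) gives:
  V_1 = 4.979 V, V_2 = 1.815 V, V_4 = 4.868 V
Power in each resistor, P = (ΔV)²/R:
  P_R1 = (5 - 4.979)²/24 = 0.00001836 W
  P_R2 = (4.979 - 1.815)²/6800 = 0.001472 W
  P_R3 = (1.815 - 0)²/3300 = 0.0009985 W
  P_R4 = (4.979 - 4.868)²/270 = 0.00004525 W
  P_R5 = (1.815 - 4.868)²/36000 = 0.000259 W
  P_R6 = (0 - 4.868)²/15000 = 0.00158 W
P_total = P_R1 + P_R2 + P_R3 + P_R4 + P_R5 + P_R6 = 0.004373 W

Final answer: 0.004373 W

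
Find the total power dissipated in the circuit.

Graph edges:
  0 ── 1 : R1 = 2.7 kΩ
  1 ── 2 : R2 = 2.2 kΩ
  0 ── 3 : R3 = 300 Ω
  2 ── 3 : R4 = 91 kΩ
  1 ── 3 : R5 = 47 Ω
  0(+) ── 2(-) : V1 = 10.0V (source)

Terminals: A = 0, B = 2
Nodal analysis, taking node 2 as the 0 V reference.
Source V1 fixes V_0 = 10 V.
KCL at each unknown node (sum of currents leaving = 0; resistances in Ω):
  Node 1: (V_1 - 10)/2700 + (V_1 - 0)/2200 + (V_1 - V_3)/47 = 0
  Node 3: (V_3 - 10)/300 + (V_3 - 0)/91000 + (V_3 - V_1)/47 = 0
Collecting terms (coefficients in siemens):
  0.0221·V_1 - 0.02128·V_3 = 0.003704
  0.02462·V_3 - 0.02128·V_1 = 0.03333
Determinant D = (0.0221)(0.02462) - (-0.02128)(-0.02128) = 0.00009147
V_1 = [(0.003704)(0.02462) - (-0.02128)(0.03333)]/D = 8.751 V
V_3 = [(0.0221)(0.03333) - (0.003704)(-0.02128)]/D = 8.916 V
Power in each resistor, P = (ΔV)²/R:
  P_R1 = (10 - 8.751)²/2700 = 0.0005779 W
  P_R2 = (8.751 - 0)²/2200 = 0.03481 W
  P_R3 = (10 - 8.916)²/300 = 0.003916 W
  P_R4 = (0 - 8.916)²/91000 = 0.0008736 W
  P_R5 = (8.751 - 8.916)²/47 = 0.0005807 W
P_total = P_R1 + P_R2 + P_R3 + P_R4 + P_R5 = 0.04076 W

Final answer: 0.04076 W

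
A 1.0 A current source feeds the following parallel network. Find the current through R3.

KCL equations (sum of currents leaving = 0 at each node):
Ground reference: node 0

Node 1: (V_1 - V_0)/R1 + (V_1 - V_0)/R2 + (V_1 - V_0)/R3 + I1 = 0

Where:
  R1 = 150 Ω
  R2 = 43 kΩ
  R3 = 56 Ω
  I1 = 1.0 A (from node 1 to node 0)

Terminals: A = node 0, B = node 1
All resistors sit directly between nodes 0 and 1, so they are in parallel and share one voltage V; the full source current 1 A splits among them.
1/R_par = 1/150 + 1/43000 + 1/56 = 0.02455 S  =>  R_par = 40.74 Ω
V = I × R_par = 1 × 40.74 = 40.74 V
I_R3 = V/R3 = 40.74/56 = 0.7275 A

Final answer: 0.7275 A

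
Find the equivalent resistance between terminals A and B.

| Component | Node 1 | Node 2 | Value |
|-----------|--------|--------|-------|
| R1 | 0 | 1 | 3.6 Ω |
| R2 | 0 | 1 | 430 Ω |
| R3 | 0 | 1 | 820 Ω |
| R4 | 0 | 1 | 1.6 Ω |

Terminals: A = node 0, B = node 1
Reduce the network between node 0 (A) and node 1 (B) by series/parallel combination:
  Rp1 = R1 ‖ R2 ‖ R3 ‖ R4 (parallel, all between nodes 0 and 1) = 1/(1/3.6 + 1/430 + 1/820 + 1/1.6) = 1.103 Ω
R_eq = 1.103 Ω

Final answer: 1.103 Ω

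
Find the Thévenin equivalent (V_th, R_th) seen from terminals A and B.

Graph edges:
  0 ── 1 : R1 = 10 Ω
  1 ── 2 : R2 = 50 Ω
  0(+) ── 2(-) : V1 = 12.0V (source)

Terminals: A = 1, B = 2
Step 1 — V_th is the open-circuit voltage V_A - V_B (nothing connected across the terminals).
Nodal analysis, taking node 2 as the 0 V reference.
Source V1 fixes V_0 = 12 V.
KCL at each unknown node (sum of currents leaving = 0; resistances in Ω):
  Node 1: (V_1 - 12)/10 + (V_1 - 0)/50 = 0
Collecting terms: 0.12 × V_1 = 1.2  =>  V_1 = 10 V
V_th = V_1 - V_2 = 10 - 0 = 10 V
Step 2 — R_th: zero the source — replace V1 by a short circuit (node 2 merges into node 0) — and find the resistance seen between A (node 1) and B (node 0).
Reduce the network between node 1 (A) and node 0 (B) by series/parallel combination:
  Rp1 = R1 ‖ R2 (parallel, both between nodes 0 and 1) = 1/(1/10 + 1/50) = 8.333 Ω
R_th = 8.333 Ω

Final answer: V_th = 10 V, R_th = 8.333 Ω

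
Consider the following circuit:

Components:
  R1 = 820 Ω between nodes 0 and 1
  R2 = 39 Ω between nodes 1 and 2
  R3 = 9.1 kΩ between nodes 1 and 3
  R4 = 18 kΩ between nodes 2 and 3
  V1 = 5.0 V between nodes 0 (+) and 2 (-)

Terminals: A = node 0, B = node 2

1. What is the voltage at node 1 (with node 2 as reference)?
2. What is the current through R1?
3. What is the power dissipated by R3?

Nodal analysis, taking node 2 as the 0 V reference.
Source V1 fixes V_0 = 5 V.
KCL at each unknown node (sum of currents leaving = 0; resistances in Ω):
  Node 1: (V_1 - 5)/820 + (V_1 - 0)/39 + (V_1 - V_3)/9100 = 0
  Node 3: (V_3 - V_1)/9100 + (V_3 - 0)/18000 = 0
Collecting terms (coefficients in siemens):
  0.02697·V_1 - 0.0001099·V_3 = 0.006098
  0.0001654·V_3 - 0.0001099·V_1 = 0
Determinant D = (0.02697)(0.0001654) - (-0.0001099)(-0.0001099) = 0.00000445
V_1 = [(0.006098)(0.0001654) - (-0.0001099)(0)]/D = 0.2267 V
V_3 = [(0.02697)(0) - (0.006098)(-0.0001099)]/D = 0.1506 V
Part 1:
  Read off the nodal solution: V_1 = 0.2267 V
Part 2:
  I_R1 = (V_0 - V_1)/R1 = (5 - 0.2267)/820 = 0.005821 A
  Magnitude: I_R1 = 0.005821 A
Part 3:
  I_R3 = (V_1 - V_3)/R3 = (0.2267 - 0.1506)/9100 = 0.000008365 A
  P_R3 = I_R3² × R3 = (0.000008365)² × 9100 = 0.0000006368 W

Final answers:
1. V_1 = 0.2267 V
2. I_R1 = 0.005821 A
3. P_R3 = 6.368e-07 W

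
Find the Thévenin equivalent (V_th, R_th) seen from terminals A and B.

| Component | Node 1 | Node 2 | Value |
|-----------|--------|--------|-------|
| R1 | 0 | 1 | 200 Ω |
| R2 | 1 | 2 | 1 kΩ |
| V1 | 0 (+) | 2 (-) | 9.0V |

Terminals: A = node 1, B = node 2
Step 1 — V_th is the open-circuit voltage V_A - V_B (nothing connected across the terminals).
Nodal analysis, taking node 2 as the 0 V reference.
Source V1 fixes V_0 = 9 V.
KCL at each unknown node (sum of currents leaving = 0; resistances in Ω):
  Node 1: (V_1 - 9)/200 + (V_1 - 0)/1000 = 0
Collecting terms: 0.006 × V_1 = 0.045  =>  V_1 = 7.5 V
V_th = V_1 - V_2 = 7.5 - 0 = 7.5 V
Step 2 — R_th: zero the source — replace V1 by a short circuit (node 2 merges into node 0) — and find the resistance seen between A (node 1) and B (node 0).
Reduce the network between node 1 (A) and node 0 (B) by series/parallel combination:
  Rp1 = R1 ‖ R2 (parallel, both between nodes 0 and 1) = 1/(1/200 + 1/1000) = 166.7 Ω
R_th = 166.7 Ω

Final answer: V_th = 7.5 V, R_th = 166.7 Ω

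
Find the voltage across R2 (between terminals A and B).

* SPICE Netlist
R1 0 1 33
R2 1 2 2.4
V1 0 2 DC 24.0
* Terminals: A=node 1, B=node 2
R1 and R2 are in series across V1 (node 0 → node 1 → node 2), and the output A–B is taken across R2, so this is a voltage divider.
Series current: I = V1/(R1 + R2) = 24/(33 + 2.4) = 24/35.4 = 0.678 A
V_R2 = I × R2 = V1 × R2/(R1 + R2) = 24 × 2.4/35.4 = 1.627 V

Final answer: 1.627 V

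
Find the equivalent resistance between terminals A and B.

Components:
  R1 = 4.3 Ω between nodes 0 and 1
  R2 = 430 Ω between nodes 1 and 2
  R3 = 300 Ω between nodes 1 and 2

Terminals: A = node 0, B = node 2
Reduce the network between node 0 (A) and node 2 (B) by series/parallel combination:
  Rp1 = R2 ‖ R3 (parallel, both between nodes 1 and 2) = 1/(1/430 + 1/300) = 176.7 Ω
  Rs1 = R1 + Rp1 (series, joined only at node 1) = 4.3 + 176.7 = 181 Ω
R_eq = 181 Ω

Final answer: 181 Ω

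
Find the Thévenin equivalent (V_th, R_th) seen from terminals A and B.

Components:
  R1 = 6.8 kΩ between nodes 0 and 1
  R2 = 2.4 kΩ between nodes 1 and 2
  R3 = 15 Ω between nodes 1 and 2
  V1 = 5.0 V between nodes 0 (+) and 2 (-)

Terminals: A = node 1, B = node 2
Step 1 — V_th is the open-circuit voltage V_A - V_B (nothing connected across the terminals).
Nodal analysis, taking node 2 as the 0 V reference.
Source V1 fixes V_0 = 5 V.
KCL at each unknown node (sum of currents leaving = 0; resistances in Ω):
  Node 1: (V_1 - 5)/6800 + (V_1 - 0)/2400 + (V_1 - 0)/15 = 0
Collecting terms: 0.06723 × V_1 = 0.0007353  =>  V_1 = 0.01094 V
V_th = V_1 - V_2 = 0.01094 - 0 = 0.01094 V
Step 2 — R_th: zero the source — replace V1 by a short circuit (node 2 merges into node 0) — and find the resistance seen between A (node 1) and B (node 0).
Reduce the network between node 1 (A) and node 0 (B) by series/parallel combination:
  Rp1 = R1 ‖ R2 ‖ R3 (parallel, all between nodes 0 and 1) = 1/(1/6800 + 1/2400 + 1/15) = 14.87 Ω
R_th = 14.87 Ω

Final answer: V_th = 0.01094 V, R_th = 14.87 Ω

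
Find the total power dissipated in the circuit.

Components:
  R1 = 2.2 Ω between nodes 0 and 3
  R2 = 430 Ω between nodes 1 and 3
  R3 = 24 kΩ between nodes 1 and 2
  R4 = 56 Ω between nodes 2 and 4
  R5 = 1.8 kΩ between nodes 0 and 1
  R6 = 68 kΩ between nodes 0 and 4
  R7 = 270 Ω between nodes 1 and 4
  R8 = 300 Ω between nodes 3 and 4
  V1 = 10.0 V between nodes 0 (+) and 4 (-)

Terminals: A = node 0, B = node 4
Nodal analysis, taking node 4 as the 0 V reference.
Source V1 fixes V_0 = 10 V.
KCL at each unknown node (sum of currents leaving = 0; resistances in Ω):
  Node 1: (V_1 - V_3)/430 + (V_1 - V_2)/24000 + (V_1 - 10)/1800 + (V_1 - 0)/270 = 0
  Node 2: (V_2 - V_1)/24000 + (V_2 - 0)/56 = 0
  Node 3: (V_3 - 10)/2.2 + (V_3 - V_1)/430 + (V_3 - 0)/300 = 0
Collecting terms (coefficients in siemens):
  0.006627·V_1 - 0.00004167·V_2 - 0.002326·V_3 = 0.005556
  0.0179·V_2 - 0.00004167·V_1 = 0
  0.4602·V_3 - 0.002326·V_1 = 4.545
Solving these 3 simultaneous equations (Gaussian elimination) gives:
  V_1 = 4.312 V, V_2 = 0.01004 V, V_3 = 9.899 V
Power in each resistor, P = (ΔV)²/R:
  P_R1 = (10 - 9.899)²/2.2 = 0.004653 W
  P_R2 = (4.312 - 9.899)²/430 = 0.07258 W
  P_R3 = (4.312 - 0.01004)²/24000 = 0.0007713 W
  P_R4 = (0.01004 - 0)²/56 = 0.0000018 W
  P_R5 = (10 - 4.312)²/1800 = 0.01797 W
  P_R6 = (10 - 0)²/68000 = 0.001471 W
  P_R7 = (4.312 - 0)²/270 = 0.06888 W
  P_R8 = (9.899 - 0)²/300 = 0.3266 W
P_total = P_R1 + P_R2 + P_R3 + P_R4 + P_R5 + P_R6 + P_R7 + P_R8 = 0.4929 W

Final answer: 0.4929 W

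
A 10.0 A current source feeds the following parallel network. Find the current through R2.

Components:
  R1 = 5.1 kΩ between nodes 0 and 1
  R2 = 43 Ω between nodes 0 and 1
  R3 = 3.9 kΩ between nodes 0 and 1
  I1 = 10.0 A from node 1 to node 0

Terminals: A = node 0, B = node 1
All resistors sit directly between nodes 0 and 1, so they are in parallel and share one voltage V; the full source current 10 A splits among them.
1/R_par = 1/5100 + 1/43 + 1/3900 = 0.02371 S  =>  R_par = 42.18 Ω
V = I × R_par = 10 × 42.18 = 421.8 V
I_R2 = V/R2 = 421.8/43 = 9.809 A

Final answer: 9.809 A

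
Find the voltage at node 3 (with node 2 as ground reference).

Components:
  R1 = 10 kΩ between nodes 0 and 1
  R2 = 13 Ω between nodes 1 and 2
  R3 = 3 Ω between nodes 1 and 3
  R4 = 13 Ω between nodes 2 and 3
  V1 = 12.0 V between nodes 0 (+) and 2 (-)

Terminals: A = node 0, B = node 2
Nodal analysis, taking node 2 as the 0 V reference.
Source V1 fixes V_0 = 12 V.
KCL at each unknown node (sum of currents leaving = 0; resistances in Ω):
  Node 1: (V_1 - 12)/10000 + (V_1 - 0)/13 + (V_1 - V_3)/3 = 0
  Node 3: (V_3 - V_1)/3 + (V_3 - 0)/13 = 0
Collecting terms (coefficients in siemens):
  0.4104·V_1 - 0.3333·V_3 = 0.0012
  0.4103·V_3 - 0.3333·V_1 = 0
Determinant D = (0.4104)(0.4103) - (-0.3333)(-0.3333) = 0.05724
V_1 = [(0.0012)(0.4103) - (-0.3333)(0)]/D = 0.008601 V
V_3 = [(0.4104)(0) - (0.0012)(-0.3333)]/D = 0.006988 V
The requested potential is V_3 = 0.006988 V.

Final answer: V_3 = 0.006988 V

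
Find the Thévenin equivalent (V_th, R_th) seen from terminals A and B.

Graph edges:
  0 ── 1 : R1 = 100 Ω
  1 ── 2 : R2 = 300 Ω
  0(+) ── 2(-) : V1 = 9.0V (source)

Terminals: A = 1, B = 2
Step 1 — V_th is the open-circuit voltage V_A - V_B (nothing connected across the terminals).
Nodal analysis, taking node 2 as the 0 V reference.
Source V1 fixes V_0 = 9 V.
KCL at each unknown node (sum of currents leaving = 0; resistances in Ω):
  Node 1: (V_1 - 9)/100 + (V_1 - 0)/300 = 0
Collecting terms: 0.01333 × V_1 = 0.09  =>  V_1 = 6.75 V
V_th = V_1 - V_2 = 6.75 - 0 = 6.75 V
Step 2 — R_th: zero the source — replace V1 by a short circuit (node 2 merges into node 0) — and find the resistance seen between A (node 1) and B (node 0).
Reduce the network between node 1 (A) and node 0 (B) by series/parallel combination:
  Rp1 = R1 ‖ R2 (parallel, both between nodes 0 and 1) = 1/(1/100 + 1/300) = 75 Ω
R_th = 75 Ω

Final answer: V_th = 6.75 V, R_th = 75 Ω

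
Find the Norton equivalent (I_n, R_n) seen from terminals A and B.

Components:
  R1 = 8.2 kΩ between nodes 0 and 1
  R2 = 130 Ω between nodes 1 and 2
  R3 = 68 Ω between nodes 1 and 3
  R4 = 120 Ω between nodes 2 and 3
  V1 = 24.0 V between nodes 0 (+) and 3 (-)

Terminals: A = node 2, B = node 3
Find the Thévenin equivalent first; then I_n = V_th/R_th and R_n = R_th.
Step 1 — V_th is the open-circuit voltage V_A - V_B (nothing connected across the terminals).
Nodal analysis, taking node 3 as the 0 V reference.
Source V1 fixes V_0 = 24 V.
KCL at each unknown node (sum of currents leaving = 0; resistances in Ω):
  Node 1: (V_1 - 24)/8200 + (V_1 - V_2)/130 + (V_1 - 0)/68 = 0
  Node 2: (V_2 - V_1)/130 + (V_2 - 0)/120 = 0
Collecting terms (coefficients in siemens):
  0.02252·V_1 - 0.007692·V_2 = 0.002927
  0.01603·V_2 - 0.007692·V_1 = 0
Determinant D = (0.02252)(0.01603) - (-0.007692)(-0.007692) = 0.0003017
V_1 = [(0.002927)(0.01603) - (-0.007692)(0)]/D = 0.1555 V
V_2 = [(0.02252)(0) - (0.002927)(-0.007692)]/D = 0.07462 V
V_th = V_2 - V_3 = 0.07462 - 0 = 0.07462 V
Step 2 — R_th: zero the source — replace V1 by a short circuit (node 3 merges into node 0) — and find the resistance seen between A (node 2) and B (node 0).
Reduce the network between node 2 (A) and node 0 (B) by series/parallel combination:
  Rp1 = R1 ‖ R3 (parallel, both between nodes 0 and 1) = 1/(1/8200 + 1/68) = 67.44 Ω
  Rs1 = R2 + Rp1 (series, joined only at node 1) = 130 + 67.44 = 197.4 Ω
  Rp2 = R4 ‖ Rs1 (parallel, both between nodes 0 and 2) = 1/(1/120 + 1/197.4) = 74.64 Ω
R_th = 74.64 Ω
I_n = V_th/R_th = 0.07462/74.64 = 0.0009997 A, and R_n = R_th = 74.64 Ω

Final answer: I_n = 0.0009997 A, R_n = 74.64 Ω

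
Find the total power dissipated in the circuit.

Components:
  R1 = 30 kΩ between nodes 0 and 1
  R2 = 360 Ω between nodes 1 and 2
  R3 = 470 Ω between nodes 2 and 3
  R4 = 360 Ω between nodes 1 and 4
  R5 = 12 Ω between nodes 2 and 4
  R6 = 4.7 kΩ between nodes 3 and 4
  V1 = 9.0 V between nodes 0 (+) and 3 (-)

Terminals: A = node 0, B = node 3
Nodal analysis, taking node 3 as the 0 V reference.
Source V1 fixes V_0 = 9 V.
KCL at each unknown node (sum of currents leaving = 0; resistances in Ω):
  Node 1: (V_1 - 9)/30000 + (V_1 - V_2)/360 + (V_1 - V_4)/360 = 0
  Node 2: (V_2 - V_1)/360 + (V_2 - 0)/470 + (V_2 - V_4)/12 = 0
  Node 4: (V_4 - V_1)/360 + (V_4 - V_2)/12 + (V_4 - 0)/4700 = 0
Collecting terms (coefficients in siemens):
  0.005589·V_1 - 0.002778·V_2 - 0.002778·V_4 = 0.0003
  0.08824·V_2 - 0.002778·V_1 - 0.08333·V_4 = 0
  0.08632·V_4 - 0.002778·V_1 - 0.08333·V_2 = 0
Solving these 3 simultaneous equations (Gaussian elimination) gives:
  V_1 = 0.1791 V, V_2 = 0.1255 V, V_4 = 0.1269 V
Power in each resistor, P = (ΔV)²/R:
  P_R1 = (9 - 0.1791)²/30000 = 0.002594 W
  P_R2 = (0.1791 - 0.1255)²/360 = 0.00000799 W
  P_R3 = (0.1255 - 0)²/470 = 0.00003351 W
  P_R4 = (0.1791 - 0.1269)²/360 = 0.000007574 W
  P_R5 = (0.1255 - 0.1269)²/12 = 0.0000001672 W
  P_R6 = (0 - 0.1269)²/4700 = 0.000003427 W
P_total = P_R1 + P_R2 + P_R3 + P_R4 + P_R5 + P_R6 = 0.002646 W

Final answer: 0.002646 W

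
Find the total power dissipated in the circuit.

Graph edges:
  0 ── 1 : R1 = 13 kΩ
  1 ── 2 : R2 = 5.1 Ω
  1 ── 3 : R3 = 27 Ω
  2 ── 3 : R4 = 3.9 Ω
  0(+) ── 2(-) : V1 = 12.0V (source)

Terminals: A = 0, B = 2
Nodal analysis, taking node 2 as the 0 V reference.
Source V1 fixes V_0 = 12 V.
KCL at each unknown node (sum of currents leaving = 0; resistances in Ω):
  Node 1: (V_1 - 12)/13000 + (V_1 - 0)/5.1 + (V_1 - V_3)/27 = 0
  Node 3: (V_3 - V_1)/27 + (V_3 - 0)/3.9 = 0
Collecting terms (coefficients in siemens):
  0.2332·V_1 - 0.03704·V_3 = 0.0009231
  0.2934·V_3 - 0.03704·V_1 = 0
Determinant D = (0.2332)(0.2934) - (-0.03704)(-0.03704) = 0.06706
V_1 = [(0.0009231)(0.2934) - (-0.03704)(0)]/D = 0.004039 V
V_3 = [(0.2332)(0) - (0.0009231)(-0.03704)]/D = 0.0005098 V
Power in each resistor, P = (ΔV)²/R:
  P_R1 = (12 - 0.004039)²/13000 = 0.01107 W
  P_R2 = (0.004039 - 0)²/5.1 = 0.000003199 W
  P_R3 = (0.004039 - 0.0005098)²/27 = 0.0000004614 W
  P_R4 = (0 - 0.0005098)²/3.9 = 0.00000006665 W
P_total = P_R1 + P_R2 + P_R3 + P_R4 = 0.01107 W

Final answer: 0.01107 W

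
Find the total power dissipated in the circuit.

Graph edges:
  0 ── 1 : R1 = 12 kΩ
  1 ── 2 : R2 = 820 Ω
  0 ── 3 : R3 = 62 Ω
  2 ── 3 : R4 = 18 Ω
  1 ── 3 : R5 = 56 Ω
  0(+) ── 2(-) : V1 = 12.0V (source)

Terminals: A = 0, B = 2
Nodal analysis, taking node 2 as the 0 V reference.
Source V1 fixes V_0 = 12 V.
KCL at each unknown node (sum of currents leaving = 0; resistances in Ω):
  Node 1: (V_1 - 12)/12000 + (V_1 - 0)/820 + (V_1 - V_3)/56 = 0
  Node 3: (V_3 - 12)/62 + (V_3 - 0)/18 + (V_3 - V_1)/56 = 0
Collecting terms (coefficients in siemens):
  0.01916·V_1 - 0.01786·V_3 = 0.001
  0.08954·V_3 - 0.01786·V_1 = 0.1935
Determinant D = (0.01916)(0.08954) - (-0.01786)(-0.01786) = 0.001397
V_1 = [(0.001)(0.08954) - (-0.01786)(0.1935)]/D = 2.539 V
V_3 = [(0.01916)(0.1935) - (0.001)(-0.01786)]/D = 2.668 V
Power in each resistor, P = (ΔV)²/R:
  P_R1 = (12 - 2.539)²/12000 = 0.00746 W
  P_R2 = (2.539 - 0)²/820 = 0.007859 W
  P_R3 = (12 - 2.668)²/62 = 1.405 W
  P_R4 = (0 - 2.668)²/18 = 0.3954 W
  P_R5 = (2.539 - 2.668)²/56 = 0.0002981 W
P_total = P_R1 + P_R2 + P_R3 + P_R4 + P_R5 = 1.816 W

Final answer: 1.816 W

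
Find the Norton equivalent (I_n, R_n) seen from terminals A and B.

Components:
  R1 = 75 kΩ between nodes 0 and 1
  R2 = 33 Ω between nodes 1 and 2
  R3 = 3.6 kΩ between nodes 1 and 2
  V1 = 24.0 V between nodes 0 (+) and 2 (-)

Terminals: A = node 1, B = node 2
Find the Thévenin equivalent first; then I_n = V_th/R_th and R_n = R_th.
Step 1 — V_th is the open-circuit voltage V_A - V_B (nothing connected across the terminals).
Nodal analysis, taking node 2 as the 0 V reference.
Source V1 fixes V_0 = 24 V.
KCL at each unknown node (sum of currents leaving = 0; resistances in Ω):
  Node 1: (V_1 - 24)/75000 + (V_1 - 0)/33 + (V_1 - 0)/3600 = 0
Collecting terms: 0.03059 × V_1 = 0.00032  =>  V_1 = 0.01046 V
V_th = V_1 - V_2 = 0.01046 - 0 = 0.01046 V
Step 2 — R_th: zero the source — replace V1 by a short circuit (node 2 merges into node 0) — and find the resistance seen between A (node 1) and B (node 0).
Reduce the network between node 1 (A) and node 0 (B) by series/parallel combination:
  Rp1 = R1 ‖ R2 ‖ R3 (parallel, all between nodes 0 and 1) = 1/(1/75000 + 1/33 + 1/3600) = 32.69 Ω
R_th = 32.69 Ω
I_n = V_th/R_th = 0.01046/32.69 = 0.00032 A, and R_n = R_th = 32.69 Ω

Final answer: I_n = 0.00032 A, R_n = 32.69 Ω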